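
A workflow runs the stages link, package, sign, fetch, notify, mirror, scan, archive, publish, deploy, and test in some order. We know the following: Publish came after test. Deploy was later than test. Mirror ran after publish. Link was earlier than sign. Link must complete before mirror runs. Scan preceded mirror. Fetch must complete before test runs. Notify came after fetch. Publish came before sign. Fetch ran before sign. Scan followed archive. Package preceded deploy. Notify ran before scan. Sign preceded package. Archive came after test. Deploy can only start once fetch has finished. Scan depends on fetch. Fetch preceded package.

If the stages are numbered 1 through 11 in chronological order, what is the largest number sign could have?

Sign must come before deploy and package — 2 stages forced after it.
Everything else can be placed before sign in some valid order, so sign can sit as late as position 11 − 2 = 9.

9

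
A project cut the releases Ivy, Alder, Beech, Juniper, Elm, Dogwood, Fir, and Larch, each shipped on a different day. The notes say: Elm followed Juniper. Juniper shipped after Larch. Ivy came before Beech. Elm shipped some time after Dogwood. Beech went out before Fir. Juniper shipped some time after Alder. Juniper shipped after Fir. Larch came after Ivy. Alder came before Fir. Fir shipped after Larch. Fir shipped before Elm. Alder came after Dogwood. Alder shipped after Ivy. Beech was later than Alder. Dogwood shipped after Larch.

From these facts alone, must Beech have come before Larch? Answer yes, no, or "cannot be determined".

no

Tracing the constraints gives Larch → Dogwood → Alder → Beech, so Larch must come before Beech.
That means Beech cannot be before Larch.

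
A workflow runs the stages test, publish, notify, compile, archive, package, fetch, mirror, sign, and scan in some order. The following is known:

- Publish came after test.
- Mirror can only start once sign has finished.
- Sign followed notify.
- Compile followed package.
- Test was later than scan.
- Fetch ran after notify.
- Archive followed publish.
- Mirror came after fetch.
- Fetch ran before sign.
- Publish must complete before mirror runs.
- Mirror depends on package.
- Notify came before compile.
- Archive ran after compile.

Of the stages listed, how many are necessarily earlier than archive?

Directly stated before archive: compile and publish.
Notify reaches archive via notify → compile → archive.
Package reaches archive via package → compile → archive.
Scan reaches archive via scan → test → publish → archive.
Likewise test reaches archive by chaining the stated constraints.
That's compile, notify, package, publish, scan, and test — 6 in all.

6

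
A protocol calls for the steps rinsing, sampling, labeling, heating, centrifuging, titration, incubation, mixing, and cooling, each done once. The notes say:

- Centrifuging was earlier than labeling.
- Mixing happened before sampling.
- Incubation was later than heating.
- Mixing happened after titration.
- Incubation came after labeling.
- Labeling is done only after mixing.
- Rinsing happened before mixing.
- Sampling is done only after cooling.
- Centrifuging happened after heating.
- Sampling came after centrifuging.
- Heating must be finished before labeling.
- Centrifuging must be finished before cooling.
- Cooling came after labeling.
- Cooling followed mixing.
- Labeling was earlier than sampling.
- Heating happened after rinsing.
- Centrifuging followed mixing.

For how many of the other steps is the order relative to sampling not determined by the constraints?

Forced before sampling: centrifuging, cooling, heating, labeling, mixing, rinsing, and titration.
That leaves incubation with no forced order relative to sampling — 1.

1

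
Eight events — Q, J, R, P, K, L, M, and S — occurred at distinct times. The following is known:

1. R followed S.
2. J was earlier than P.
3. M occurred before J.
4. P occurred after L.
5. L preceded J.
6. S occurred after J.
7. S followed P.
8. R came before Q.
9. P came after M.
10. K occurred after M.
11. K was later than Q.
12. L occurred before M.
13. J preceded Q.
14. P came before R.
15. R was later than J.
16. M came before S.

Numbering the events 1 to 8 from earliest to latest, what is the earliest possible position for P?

4

J, L, and M must all come before P — 3 forced predecessors.
Nothing else is forced ahead of P, so its earliest slot is position 3 + 1 = 4.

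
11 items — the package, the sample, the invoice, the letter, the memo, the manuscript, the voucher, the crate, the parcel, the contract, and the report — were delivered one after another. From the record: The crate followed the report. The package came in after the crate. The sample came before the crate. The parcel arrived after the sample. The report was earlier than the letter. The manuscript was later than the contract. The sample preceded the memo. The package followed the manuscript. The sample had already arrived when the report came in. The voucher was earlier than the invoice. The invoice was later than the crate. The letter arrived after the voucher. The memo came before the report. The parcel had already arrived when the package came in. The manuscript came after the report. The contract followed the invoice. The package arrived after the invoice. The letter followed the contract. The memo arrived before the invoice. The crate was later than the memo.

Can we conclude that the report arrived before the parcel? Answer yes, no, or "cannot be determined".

No chain of stated constraints runs from the report to the parcel, and none runs from the parcel to the report either.
So the relative order of the report and the parcel is not fixed by the given facts.

cannot be determined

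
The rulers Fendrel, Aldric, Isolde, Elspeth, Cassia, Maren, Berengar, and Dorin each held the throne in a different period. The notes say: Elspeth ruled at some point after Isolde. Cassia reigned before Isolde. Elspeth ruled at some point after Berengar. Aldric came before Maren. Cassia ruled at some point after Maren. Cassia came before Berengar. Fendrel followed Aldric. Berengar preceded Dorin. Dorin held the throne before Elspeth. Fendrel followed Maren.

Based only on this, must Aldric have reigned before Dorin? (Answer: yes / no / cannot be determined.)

Chain the constraints: Aldric → Maren → Cassia → Berengar → Dorin. Each link is directly stated, so Aldric comes before Dorin.

yes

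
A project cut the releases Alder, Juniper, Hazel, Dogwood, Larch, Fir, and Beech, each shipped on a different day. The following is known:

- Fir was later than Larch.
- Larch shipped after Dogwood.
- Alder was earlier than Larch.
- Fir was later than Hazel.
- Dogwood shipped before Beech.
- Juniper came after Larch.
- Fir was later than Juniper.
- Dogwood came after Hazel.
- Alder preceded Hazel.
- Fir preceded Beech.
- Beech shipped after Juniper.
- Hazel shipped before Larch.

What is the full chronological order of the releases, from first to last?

Alder, Hazel, Dogwood, Larch, Juniper, Fir, Beech

The constraints fix every adjacent pair, so only one ordering works:
Alder → Hazel → Dogwood → Larch → Juniper → Fir → Beech.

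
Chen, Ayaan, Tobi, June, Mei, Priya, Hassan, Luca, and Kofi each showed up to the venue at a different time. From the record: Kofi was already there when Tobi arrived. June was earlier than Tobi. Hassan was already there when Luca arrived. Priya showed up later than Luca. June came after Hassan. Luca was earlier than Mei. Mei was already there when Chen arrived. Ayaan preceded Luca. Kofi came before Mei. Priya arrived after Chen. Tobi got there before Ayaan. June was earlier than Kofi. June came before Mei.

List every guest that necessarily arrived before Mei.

Directly stated before Mei: June, Kofi, and Luca.
Ayaan reaches Mei via Ayaan → Luca → Mei.
Hassan reaches Mei via Hassan → June → Mei.
Tobi reaches Mei via Tobi → Ayaan → Luca → Mei.
No chain forces Priya (or any of the others) ahead of Mei.

Ayaan, Hassan, June, Kofi, Luca, Tobi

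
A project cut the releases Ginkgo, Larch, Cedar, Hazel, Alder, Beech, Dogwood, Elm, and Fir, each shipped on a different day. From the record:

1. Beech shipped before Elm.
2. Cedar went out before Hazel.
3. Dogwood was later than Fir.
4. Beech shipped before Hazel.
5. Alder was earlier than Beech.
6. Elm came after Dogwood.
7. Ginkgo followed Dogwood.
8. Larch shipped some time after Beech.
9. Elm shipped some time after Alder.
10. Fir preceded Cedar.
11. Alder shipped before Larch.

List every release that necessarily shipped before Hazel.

Directly stated before Hazel: Beech and Cedar.
Alder reaches Hazel via Alder → Beech → Hazel.
Fir reaches Hazel via Fir → Cedar → Hazel.

Alder, Beech, Cedar, Fir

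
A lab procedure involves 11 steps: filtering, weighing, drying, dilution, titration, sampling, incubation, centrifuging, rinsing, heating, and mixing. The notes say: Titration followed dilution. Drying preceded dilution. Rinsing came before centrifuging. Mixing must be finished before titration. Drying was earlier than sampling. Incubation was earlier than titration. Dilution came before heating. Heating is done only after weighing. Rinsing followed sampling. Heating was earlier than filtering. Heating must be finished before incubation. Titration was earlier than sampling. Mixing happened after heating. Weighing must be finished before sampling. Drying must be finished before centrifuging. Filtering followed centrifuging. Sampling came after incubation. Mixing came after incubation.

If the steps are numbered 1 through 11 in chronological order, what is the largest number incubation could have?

5

Incubation must come before centrifuging, filtering, mixing, rinsing, sampling, and titration — 6 steps forced after it.
Everything else can be placed before incubation in some valid order, so incubation can sit as late as position 11 − 6 = 5.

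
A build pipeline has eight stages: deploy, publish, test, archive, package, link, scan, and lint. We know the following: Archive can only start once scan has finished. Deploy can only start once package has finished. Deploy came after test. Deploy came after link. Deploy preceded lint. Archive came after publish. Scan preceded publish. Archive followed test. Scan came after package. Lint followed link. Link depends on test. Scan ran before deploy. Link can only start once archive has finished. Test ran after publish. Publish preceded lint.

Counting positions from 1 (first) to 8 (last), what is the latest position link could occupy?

6

Link must come before deploy and lint — 2 stages forced after it.
Everything else can be placed before link in some valid order, so link can sit as late as position 8 − 2 = 6.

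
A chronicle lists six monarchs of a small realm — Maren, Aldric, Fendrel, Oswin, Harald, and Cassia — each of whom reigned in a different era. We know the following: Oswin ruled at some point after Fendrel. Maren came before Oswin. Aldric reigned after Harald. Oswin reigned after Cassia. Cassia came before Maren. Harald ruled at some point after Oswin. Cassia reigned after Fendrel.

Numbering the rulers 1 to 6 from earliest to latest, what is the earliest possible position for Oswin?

4

Cassia, Fendrel, and Maren must all come before Oswin — 3 forced predecessors.
Nothing else is forced ahead of Oswin, so their earliest slot is position 3 + 1 = 4.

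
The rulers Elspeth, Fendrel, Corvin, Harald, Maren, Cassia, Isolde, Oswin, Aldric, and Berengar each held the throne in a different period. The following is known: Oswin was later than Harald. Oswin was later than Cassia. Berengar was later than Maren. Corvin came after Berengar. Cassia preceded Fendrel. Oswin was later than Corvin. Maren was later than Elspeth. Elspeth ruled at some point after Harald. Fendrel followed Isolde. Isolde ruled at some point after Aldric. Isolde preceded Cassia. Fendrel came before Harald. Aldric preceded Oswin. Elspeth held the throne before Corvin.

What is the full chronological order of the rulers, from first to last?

Aldric, Isolde, Cassia, Fendrel, Harald, Elspeth, Maren, Berengar, Corvin, Oswin

The constraints fix every adjacent pair, so only one ordering works:
Aldric → Isolde → Cassia → Fendrel → Harald → Elspeth → Maren → Berengar → Corvin → Oswin.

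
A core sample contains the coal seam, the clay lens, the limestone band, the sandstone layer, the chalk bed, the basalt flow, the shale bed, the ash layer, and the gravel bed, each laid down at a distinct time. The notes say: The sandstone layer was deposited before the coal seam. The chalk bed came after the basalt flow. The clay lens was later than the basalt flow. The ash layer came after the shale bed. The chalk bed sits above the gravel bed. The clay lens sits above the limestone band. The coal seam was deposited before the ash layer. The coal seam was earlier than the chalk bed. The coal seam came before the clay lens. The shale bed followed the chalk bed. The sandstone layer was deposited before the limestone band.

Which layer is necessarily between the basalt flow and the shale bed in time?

the chalk bed

Tracing the constraints gives the basalt flow → the chalk bed → the shale bed, so the chalk bed sits after the basalt flow and before the shale bed.
No other layer is forced both after the basalt flow and before the shale bed.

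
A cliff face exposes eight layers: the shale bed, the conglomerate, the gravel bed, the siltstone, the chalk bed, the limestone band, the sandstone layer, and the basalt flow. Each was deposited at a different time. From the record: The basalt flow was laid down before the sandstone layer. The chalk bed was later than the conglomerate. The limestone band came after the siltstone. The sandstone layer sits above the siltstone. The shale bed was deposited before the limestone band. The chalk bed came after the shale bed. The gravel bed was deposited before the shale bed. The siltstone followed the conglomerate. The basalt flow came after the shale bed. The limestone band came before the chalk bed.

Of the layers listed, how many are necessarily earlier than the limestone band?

4

Directly stated before the limestone band: the shale bed and the siltstone.
The conglomerate reaches the limestone band via the conglomerate → the siltstone → the limestone band.
The gravel bed reaches the limestone band via the gravel bed → the shale bed → the limestone band.
That's the conglomerate, the gravel bed, the shale bed, and the siltstone — 4 in all.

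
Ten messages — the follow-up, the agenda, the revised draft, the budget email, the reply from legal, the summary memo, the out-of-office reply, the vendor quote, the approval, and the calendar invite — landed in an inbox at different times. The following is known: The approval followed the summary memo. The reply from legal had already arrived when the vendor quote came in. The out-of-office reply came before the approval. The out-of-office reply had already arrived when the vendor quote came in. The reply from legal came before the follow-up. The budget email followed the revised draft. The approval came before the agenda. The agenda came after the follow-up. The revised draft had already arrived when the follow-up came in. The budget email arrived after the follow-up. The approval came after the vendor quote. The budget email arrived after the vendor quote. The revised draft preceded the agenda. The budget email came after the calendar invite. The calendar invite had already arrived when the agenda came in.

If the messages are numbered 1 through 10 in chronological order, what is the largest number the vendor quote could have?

The vendor quote must come before the agenda, the approval, and the budget email — 3 messages forced after it.
Everything else can be placed before the vendor quote in some valid order, so the vendor quote can sit as late as position 10 − 3 = 7.

7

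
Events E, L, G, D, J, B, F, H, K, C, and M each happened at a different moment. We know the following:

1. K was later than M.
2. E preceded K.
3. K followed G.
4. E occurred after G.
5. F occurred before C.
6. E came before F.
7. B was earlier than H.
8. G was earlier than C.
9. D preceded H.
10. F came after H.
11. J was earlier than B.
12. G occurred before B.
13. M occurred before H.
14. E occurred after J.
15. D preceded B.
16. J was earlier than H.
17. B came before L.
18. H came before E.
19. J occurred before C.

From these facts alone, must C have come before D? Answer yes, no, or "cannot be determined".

no

Tracing the constraints gives D → H → F → C, so D must come before C.
That means C cannot be before D.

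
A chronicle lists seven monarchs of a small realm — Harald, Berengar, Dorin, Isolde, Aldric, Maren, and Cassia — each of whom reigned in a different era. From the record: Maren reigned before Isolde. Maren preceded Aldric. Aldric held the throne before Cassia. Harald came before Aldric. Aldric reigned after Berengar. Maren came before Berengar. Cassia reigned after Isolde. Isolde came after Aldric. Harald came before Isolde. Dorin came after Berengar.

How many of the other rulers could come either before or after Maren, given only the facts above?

Forced after Maren: Aldric, Berengar, Cassia, Dorin, and Isolde.
That leaves Harald with no forced order relative to Maren — 1.

1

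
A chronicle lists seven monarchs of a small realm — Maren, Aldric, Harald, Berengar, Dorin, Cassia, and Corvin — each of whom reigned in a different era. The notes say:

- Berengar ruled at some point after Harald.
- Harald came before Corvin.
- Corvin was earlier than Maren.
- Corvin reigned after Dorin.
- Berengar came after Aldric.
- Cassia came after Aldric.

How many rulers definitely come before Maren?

Directly stated before Maren: Corvin.
Dorin reaches Maren via Dorin → Corvin → Maren.
Harald reaches Maren via Harald → Corvin → Maren.
That's Corvin, Dorin, and Harald — 3 in all.

3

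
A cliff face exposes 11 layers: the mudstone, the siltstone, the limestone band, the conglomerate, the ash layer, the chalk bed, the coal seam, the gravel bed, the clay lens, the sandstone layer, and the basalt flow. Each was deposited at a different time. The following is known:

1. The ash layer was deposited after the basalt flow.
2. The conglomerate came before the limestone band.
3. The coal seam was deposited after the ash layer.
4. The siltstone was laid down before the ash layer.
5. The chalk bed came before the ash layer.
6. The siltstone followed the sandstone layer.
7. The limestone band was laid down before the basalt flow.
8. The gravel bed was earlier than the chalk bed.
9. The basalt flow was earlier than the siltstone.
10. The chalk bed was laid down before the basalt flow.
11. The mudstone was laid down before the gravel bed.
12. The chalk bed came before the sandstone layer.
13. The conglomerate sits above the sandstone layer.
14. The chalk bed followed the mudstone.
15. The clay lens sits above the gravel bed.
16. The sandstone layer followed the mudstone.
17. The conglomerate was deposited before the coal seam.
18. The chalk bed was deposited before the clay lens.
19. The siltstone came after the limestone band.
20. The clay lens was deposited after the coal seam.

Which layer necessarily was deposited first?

The mudstone has a chain of constraints placing it before every other layer, so the mudstone must be first.

the mudstone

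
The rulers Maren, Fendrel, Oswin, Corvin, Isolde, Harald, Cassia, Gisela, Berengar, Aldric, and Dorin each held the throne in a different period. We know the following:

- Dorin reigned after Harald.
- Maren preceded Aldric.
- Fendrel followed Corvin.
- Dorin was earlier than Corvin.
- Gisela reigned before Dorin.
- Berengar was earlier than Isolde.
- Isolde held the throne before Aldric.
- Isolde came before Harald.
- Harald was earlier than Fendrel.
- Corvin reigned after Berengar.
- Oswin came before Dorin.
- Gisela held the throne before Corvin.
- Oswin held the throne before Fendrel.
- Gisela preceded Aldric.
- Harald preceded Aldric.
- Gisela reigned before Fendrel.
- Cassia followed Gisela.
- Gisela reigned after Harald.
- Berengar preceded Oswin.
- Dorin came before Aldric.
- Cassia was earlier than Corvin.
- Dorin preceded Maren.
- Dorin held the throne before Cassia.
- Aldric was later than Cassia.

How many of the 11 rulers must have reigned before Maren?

6

Directly stated before Maren: Dorin.
Berengar reaches Maren via Berengar → Oswin → Dorin → Maren.
Gisela reaches Maren via Gisela → Dorin → Maren.
Harald reaches Maren via Harald → Dorin → Maren.
Likewise Isolde and Oswin each reach Maren by chaining the stated constraints.
No chain forces Aldric (or any of the others) ahead of Maren.
That's Berengar, Dorin, Gisela, Harald, Isolde, and Oswin — 6 in all.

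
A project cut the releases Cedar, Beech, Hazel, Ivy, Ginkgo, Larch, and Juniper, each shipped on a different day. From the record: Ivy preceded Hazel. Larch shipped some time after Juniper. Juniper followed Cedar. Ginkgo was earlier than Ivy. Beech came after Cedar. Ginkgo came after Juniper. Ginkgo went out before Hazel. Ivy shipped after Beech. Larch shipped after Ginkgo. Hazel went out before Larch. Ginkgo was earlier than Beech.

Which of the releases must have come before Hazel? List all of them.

Directly stated before Hazel: Ginkgo and Ivy.
Beech reaches Hazel via Beech → Ivy → Hazel.
Cedar reaches Hazel via Cedar → Juniper → Ginkgo → Hazel.
Juniper reaches Hazel via Juniper → Ginkgo → Hazel.

Beech, Cedar, Ginkgo, Ivy, Juniper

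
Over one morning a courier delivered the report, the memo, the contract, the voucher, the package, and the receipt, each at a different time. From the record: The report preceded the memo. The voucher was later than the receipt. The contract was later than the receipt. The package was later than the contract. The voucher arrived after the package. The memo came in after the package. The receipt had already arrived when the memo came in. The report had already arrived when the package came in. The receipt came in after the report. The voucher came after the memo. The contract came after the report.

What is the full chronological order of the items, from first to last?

The constraints fix every adjacent pair, so only one ordering works:
the report → the receipt → the contract → the package → the memo → the voucher.

the report, the receipt, the contract, the package, the memo, the voucher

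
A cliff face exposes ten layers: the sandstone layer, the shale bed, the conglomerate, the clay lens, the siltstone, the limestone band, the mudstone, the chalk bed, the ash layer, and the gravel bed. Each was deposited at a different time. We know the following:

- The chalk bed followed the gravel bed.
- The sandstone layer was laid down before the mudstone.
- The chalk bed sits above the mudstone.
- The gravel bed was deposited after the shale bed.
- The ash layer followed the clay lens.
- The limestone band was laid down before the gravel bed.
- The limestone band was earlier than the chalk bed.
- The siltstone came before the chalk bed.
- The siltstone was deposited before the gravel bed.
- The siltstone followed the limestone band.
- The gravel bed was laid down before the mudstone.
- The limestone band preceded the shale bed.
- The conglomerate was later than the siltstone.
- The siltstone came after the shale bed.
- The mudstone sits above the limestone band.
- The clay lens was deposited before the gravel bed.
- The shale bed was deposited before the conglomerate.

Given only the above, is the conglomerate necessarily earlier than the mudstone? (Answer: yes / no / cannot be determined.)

cannot be determined

No chain of stated constraints runs from the conglomerate to the mudstone, and none runs from the mudstone to the conglomerate either.
So the relative order of the conglomerate and the mudstone is not fixed by the given facts.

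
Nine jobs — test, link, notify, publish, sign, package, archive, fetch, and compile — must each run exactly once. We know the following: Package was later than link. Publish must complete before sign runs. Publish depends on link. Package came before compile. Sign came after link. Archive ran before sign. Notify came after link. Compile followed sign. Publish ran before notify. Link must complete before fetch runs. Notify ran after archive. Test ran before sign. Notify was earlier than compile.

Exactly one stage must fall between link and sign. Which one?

publish

Tracing the constraints gives link → publish → sign, so publish sits after link and before sign.
No other stage is forced both after link and before sign.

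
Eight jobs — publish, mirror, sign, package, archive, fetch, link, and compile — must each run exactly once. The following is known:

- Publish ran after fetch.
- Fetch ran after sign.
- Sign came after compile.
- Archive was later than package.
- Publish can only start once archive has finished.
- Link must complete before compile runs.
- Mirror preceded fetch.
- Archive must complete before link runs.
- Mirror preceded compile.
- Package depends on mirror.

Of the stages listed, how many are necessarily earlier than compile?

4

Directly stated before compile: link and mirror.
Archive reaches compile via archive → link → compile.
Package reaches compile via package → archive → link → compile.
No chain forces fetch (or any of the others) ahead of compile.
That's archive, link, mirror, and package — 4 in all.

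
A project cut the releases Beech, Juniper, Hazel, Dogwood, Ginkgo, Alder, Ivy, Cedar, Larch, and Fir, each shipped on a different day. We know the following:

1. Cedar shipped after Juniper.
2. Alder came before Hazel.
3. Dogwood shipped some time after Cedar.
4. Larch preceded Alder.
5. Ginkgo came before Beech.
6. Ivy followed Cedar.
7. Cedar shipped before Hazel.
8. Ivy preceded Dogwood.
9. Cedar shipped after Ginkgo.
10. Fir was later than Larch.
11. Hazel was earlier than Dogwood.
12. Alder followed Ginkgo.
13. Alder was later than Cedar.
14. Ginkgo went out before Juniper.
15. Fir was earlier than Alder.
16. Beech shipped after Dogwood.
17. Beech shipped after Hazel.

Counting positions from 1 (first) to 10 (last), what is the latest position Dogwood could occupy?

9

Dogwood must come before Beech — 1 release forced after it.
Everything else can be placed before Dogwood in some valid order, so Dogwood can sit as late as position 10 − 1 = 9.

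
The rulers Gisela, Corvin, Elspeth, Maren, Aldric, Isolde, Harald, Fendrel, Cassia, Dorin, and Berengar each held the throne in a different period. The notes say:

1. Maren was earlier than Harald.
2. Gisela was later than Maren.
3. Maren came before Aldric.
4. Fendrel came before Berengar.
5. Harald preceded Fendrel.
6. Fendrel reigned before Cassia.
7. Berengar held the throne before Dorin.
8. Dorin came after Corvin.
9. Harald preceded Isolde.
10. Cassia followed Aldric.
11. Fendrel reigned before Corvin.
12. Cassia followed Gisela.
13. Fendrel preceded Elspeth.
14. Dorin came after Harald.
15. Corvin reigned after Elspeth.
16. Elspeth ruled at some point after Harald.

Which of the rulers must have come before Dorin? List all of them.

Berengar, Corvin, Elspeth, Fendrel, Harald, Maren

Directly stated before Dorin: Berengar, Corvin, and Harald.
Elspeth reaches Dorin via Elspeth → Corvin → Dorin.
Fendrel reaches Dorin via Fendrel → Corvin → Dorin.
Maren reaches Dorin via Maren → Harald → Dorin.
No chain forces Isolde (or any of the others) ahead of Dorin.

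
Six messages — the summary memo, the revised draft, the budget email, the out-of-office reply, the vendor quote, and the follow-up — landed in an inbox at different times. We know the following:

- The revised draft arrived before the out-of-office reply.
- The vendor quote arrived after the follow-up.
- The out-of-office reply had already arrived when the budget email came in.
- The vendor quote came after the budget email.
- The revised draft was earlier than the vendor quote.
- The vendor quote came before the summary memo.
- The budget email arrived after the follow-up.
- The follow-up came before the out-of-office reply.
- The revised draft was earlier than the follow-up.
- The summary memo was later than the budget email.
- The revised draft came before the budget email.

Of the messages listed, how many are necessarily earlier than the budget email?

Directly stated before the budget email: the follow-up, the out-of-office reply, and the revised draft.
That's the follow-up, the out-of-office reply, and the revised draft — 3 in all.

3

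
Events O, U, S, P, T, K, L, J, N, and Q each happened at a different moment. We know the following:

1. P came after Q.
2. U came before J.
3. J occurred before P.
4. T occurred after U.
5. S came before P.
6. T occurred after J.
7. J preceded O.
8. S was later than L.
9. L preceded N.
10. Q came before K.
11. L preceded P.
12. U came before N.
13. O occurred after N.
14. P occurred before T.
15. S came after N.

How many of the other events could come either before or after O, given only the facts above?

Forced before O: J, L, N, and U.
That leaves K, P, Q, S, and T with no forced order relative to O — 5.

5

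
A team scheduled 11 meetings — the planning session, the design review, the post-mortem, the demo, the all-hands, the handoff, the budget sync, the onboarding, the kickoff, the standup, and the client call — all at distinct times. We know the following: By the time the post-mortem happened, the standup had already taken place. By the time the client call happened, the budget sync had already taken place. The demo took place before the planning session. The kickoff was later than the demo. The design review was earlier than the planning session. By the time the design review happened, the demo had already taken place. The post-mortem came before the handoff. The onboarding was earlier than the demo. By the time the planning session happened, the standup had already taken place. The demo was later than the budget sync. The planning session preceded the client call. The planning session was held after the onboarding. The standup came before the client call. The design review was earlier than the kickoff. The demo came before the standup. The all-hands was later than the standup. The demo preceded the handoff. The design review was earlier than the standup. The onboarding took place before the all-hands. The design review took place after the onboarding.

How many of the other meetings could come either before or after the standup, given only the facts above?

1

Forced before the standup: the budget sync, the demo, the design review, and the onboarding; forced after the standup: the all-hands, the client call, the handoff, the planning session, and the post-mortem.
That leaves the kickoff with no forced order relative to the standup — 1.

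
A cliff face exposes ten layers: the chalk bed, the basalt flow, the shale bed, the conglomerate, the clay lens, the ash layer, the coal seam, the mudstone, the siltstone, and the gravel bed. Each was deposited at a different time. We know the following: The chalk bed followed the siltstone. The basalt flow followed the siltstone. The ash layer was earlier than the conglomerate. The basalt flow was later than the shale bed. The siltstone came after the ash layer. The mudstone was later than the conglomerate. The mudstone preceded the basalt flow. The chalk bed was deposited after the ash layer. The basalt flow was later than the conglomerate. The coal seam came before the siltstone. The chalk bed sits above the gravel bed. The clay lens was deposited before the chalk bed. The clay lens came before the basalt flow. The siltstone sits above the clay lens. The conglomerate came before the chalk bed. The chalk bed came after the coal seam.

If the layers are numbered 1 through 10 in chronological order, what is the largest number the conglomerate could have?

The conglomerate must come before the basalt flow, the chalk bed, and the mudstone — 3 layers forced after it.
Everything else can be placed before the conglomerate in some valid order, so the conglomerate can sit as late as position 10 − 3 = 7.

7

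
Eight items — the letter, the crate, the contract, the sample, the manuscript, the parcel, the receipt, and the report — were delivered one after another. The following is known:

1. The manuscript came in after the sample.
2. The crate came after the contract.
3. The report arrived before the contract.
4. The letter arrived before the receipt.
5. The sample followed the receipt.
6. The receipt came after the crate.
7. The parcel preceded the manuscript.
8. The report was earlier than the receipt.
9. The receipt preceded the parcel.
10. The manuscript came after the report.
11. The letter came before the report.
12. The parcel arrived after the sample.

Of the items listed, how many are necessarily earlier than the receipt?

4

Directly stated before the receipt: the crate, the letter, and the report.
The contract reaches the receipt via the contract → the crate → the receipt.
No chain forces the parcel (or any of the others) ahead of the receipt.
That's the contract, the crate, the letter, and the report — 4 in all.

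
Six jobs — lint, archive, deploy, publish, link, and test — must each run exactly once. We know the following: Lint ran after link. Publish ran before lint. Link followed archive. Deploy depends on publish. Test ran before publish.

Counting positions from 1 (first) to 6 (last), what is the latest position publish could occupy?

Publish must come before deploy and lint — 2 stages forced after it.
Everything else can be placed before publish in some valid order, so publish can sit as late as position 6 − 2 = 4.

4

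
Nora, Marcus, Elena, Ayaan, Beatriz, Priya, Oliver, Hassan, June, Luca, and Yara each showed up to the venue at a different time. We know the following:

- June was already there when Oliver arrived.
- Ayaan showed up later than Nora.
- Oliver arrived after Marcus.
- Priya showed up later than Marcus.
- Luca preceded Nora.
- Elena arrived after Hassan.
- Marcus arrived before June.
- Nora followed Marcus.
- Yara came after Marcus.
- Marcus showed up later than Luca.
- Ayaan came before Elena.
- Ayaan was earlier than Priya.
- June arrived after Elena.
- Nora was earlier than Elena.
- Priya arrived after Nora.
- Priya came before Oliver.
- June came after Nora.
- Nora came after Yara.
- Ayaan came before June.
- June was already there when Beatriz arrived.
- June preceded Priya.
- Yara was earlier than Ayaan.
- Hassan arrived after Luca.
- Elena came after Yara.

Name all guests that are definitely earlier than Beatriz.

Directly stated before Beatriz: June.
Ayaan reaches Beatriz via Ayaan → June → Beatriz.
Elena reaches Beatriz via Elena → June → Beatriz.
Hassan reaches Beatriz via Hassan → Elena → June → Beatriz.
Likewise Luca, Marcus, Nora, and Yara each reach Beatriz by chaining the stated constraints.
No chain forces Priya (or any of the others) ahead of Beatriz.

Ayaan, Elena, Hassan, June, Luca, Marcus, Nora, Yara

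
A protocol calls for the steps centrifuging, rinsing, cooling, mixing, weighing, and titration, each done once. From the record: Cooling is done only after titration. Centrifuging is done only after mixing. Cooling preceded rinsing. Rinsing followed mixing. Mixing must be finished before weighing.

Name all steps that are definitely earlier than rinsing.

Directly stated before rinsing: cooling and mixing.
Titration reaches rinsing via titration → cooling → rinsing.

cooling, mixing, titration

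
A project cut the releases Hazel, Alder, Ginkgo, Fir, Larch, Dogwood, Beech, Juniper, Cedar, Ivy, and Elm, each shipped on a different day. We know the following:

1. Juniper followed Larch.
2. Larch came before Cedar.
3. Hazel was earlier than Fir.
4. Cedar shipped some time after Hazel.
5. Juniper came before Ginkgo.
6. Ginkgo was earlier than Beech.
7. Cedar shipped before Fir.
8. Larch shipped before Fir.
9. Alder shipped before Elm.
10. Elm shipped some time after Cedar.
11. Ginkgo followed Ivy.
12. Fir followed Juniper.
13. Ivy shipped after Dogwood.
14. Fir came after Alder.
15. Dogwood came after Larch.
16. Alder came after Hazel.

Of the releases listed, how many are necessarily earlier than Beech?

5

Directly stated before Beech: Ginkgo.
Dogwood reaches Beech via Dogwood → Ivy → Ginkgo → Beech.
Ivy reaches Beech via Ivy → Ginkgo → Beech.
Juniper reaches Beech via Juniper → Ginkgo → Beech.
Likewise Larch reaches Beech by chaining the stated constraints.
No chain forces Fir (or any of the others) ahead of Beech.
That's Dogwood, Ginkgo, Ivy, Juniper, and Larch — 5 in all.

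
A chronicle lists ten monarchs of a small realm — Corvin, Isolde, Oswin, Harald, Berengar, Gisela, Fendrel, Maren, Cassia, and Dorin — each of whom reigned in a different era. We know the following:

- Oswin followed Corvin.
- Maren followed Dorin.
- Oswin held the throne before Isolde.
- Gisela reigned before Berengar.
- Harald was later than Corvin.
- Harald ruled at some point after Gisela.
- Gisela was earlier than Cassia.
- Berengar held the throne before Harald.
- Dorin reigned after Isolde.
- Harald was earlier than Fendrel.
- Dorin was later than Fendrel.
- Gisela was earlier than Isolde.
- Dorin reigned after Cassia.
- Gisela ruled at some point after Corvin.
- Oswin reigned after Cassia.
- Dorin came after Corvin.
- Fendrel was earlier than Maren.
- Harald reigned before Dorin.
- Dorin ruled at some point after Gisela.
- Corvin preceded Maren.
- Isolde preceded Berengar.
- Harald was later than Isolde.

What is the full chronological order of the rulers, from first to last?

The constraints fix every adjacent pair, so only one ordering works:
Corvin → Gisela → Cassia → Oswin → Isolde → Berengar → Harald → Fendrel → Dorin → Maren.

Corvin, Gisela, Cassia, Oswin, Isolde, Berengar, Harald, Fendrel, Dorin, Maren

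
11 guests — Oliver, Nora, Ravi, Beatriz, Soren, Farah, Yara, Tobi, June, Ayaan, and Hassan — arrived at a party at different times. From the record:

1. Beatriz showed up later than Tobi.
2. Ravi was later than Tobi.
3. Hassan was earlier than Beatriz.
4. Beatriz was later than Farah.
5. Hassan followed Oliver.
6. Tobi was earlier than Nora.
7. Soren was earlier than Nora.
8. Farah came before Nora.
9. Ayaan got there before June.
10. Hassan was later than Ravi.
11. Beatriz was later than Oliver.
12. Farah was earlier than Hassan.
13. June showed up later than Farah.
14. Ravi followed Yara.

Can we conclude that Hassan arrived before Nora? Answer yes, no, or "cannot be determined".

cannot be determined

No chain of stated constraints runs from Hassan to Nora, and none runs from Nora to Hassan either.
So the relative order of Hassan and Nora is not fixed by the given facts.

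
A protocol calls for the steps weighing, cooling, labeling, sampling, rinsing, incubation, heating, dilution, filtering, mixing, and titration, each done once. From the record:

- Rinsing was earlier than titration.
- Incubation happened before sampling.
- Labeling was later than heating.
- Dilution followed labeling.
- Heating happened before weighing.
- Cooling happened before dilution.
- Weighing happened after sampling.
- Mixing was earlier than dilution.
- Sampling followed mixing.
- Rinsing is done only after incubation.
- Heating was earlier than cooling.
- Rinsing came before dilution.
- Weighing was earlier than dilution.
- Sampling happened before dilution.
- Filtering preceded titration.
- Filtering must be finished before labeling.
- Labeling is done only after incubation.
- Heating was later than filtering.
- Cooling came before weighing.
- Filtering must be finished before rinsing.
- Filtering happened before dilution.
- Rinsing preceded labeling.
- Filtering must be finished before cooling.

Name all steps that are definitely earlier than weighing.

Directly stated before weighing: cooling, heating, and sampling.
Filtering reaches weighing via filtering → cooling → weighing.
Incubation reaches weighing via incubation → sampling → weighing.
Mixing reaches weighing via mixing → sampling → weighing.
No chain forces dilution (or any of the others) ahead of weighing.

cooling, filtering, heating, incubation, mixing, sampling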